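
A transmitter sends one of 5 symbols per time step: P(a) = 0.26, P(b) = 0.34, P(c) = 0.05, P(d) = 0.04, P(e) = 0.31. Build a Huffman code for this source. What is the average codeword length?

2.09 bits/symbol

Repeatedly combine the two least-probable nodes; the expected code length is the sum of the merged weights.
merge 1/25 + 1/20 → 9/100
merge 9/100 + 13/50 → 7/20
merge 31/100 + 17/50 → 13/20
merge 7/20 + 13/20 → 1
L = 9/100 + 7/20 + 13/20 + 1 = 209/100 = 2.09 bits/symbol.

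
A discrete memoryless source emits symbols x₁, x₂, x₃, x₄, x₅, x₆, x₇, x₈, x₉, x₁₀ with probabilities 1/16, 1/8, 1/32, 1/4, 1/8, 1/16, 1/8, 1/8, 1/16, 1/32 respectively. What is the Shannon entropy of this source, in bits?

Each probability is a power of 1/2, so log₂(1/p) is an integer.
H = Σ p·log₂(1/p) = 1/16·4 + 1/8·3 + 1/32·5 + 1/4·2 + 1/8·3 + 1/16·4 + 1/8·3 + 1/8·3 + 1/16·4 + 1/32·5 = 3.0625 bits.

3.0625 bits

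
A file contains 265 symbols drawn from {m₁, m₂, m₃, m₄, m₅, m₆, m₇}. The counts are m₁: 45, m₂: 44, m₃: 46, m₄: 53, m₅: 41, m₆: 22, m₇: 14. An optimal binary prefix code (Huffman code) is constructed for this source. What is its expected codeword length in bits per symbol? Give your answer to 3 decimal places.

2.762 bits/symbol

Probabilities are the counts divided by 265.
Repeatedly combine the two least-probable nodes; the expected code length is the sum of the merged weights.
merge 14/265 + 22/265 → 36/265
merge 36/265 + 41/265 → 77/265
merge 44/265 + 9/53 → 89/265
merge 46/265 + 1/5 → 99/265
merge 77/265 + 89/265 → 166/265
merge 99/265 + 166/265 → 1
L = 36/265 + 77/265 + 89/265 + 99/265 + 166/265 + 1 = 732/265 ≈ 2.762 bits/symbol.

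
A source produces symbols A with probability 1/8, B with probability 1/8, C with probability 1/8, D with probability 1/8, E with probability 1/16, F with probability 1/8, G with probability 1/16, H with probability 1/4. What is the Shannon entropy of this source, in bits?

2.875 bits

Each probability is a power of 1/2, so log₂(1/p) is an integer.
H = Σ p·log₂(1/p) = 1/8·3 + 1/8·3 + 1/8·3 + 1/8·3 + 1/16·4 + 1/8·3 + 1/16·4 + 1/4·2 = 2.875 bits.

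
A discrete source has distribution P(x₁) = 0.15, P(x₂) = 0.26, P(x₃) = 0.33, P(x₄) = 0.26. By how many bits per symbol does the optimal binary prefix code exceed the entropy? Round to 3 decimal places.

Entropy H = −Σ p log₂ p ≈ 1.9489 bits.
Huffman merges: 3/20+13/50→41/100; 13/50+33/100→59/100; 41/100+59/100→1. L = 2 ≈ 2.0000.
L − H = 2.0000 − 1.9489 = 0.051 bits.

0.051 bits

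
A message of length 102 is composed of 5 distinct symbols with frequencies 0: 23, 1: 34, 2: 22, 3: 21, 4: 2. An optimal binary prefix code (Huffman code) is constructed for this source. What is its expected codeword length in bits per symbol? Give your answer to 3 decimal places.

Probabilities are the counts divided by 102.
Repeatedly combine the two least-probable nodes; the expected code length is the sum of the merged weights.
merge 1/51 + 7/34 → 23/102
merge 11/51 + 23/102 → 15/34
merge 23/102 + 1/3 → 19/34
merge 15/34 + 19/34 → 1
L = 23/102 + 15/34 + 19/34 + 1 = 227/102 ≈ 2.225 bits/symbol.

2.225 bits/symbol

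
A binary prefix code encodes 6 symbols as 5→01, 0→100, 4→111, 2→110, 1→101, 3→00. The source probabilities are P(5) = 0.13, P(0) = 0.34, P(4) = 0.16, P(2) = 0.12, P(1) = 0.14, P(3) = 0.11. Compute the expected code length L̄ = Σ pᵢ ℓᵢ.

L̄ = Σ pᵢ·ℓᵢ = 0.13·2 + 0.34·3 + 0.16·3 + 0.12·3 + 0.14·3 + 0.11·2 = 2.76 bits/symbol.

2.76 bits/symbol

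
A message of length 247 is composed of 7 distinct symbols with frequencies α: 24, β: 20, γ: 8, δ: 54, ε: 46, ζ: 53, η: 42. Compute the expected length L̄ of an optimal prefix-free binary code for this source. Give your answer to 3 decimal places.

2.680 bits/symbol

Probabilities are the counts divided by 247.
Repeatedly combine the two least-probable nodes; the expected code length is the sum of the merged weights.
merge 8/247 + 20/247 → 28/247
merge 24/247 + 28/247 → 4/19
merge 42/247 + 46/247 → 88/247
merge 4/19 + 53/247 → 105/247
merge 54/247 + 88/247 → 142/247
merge 105/247 + 142/247 → 1
L = 28/247 + 4/19 + 88/247 + 105/247 + 142/247 + 1 = 662/247 ≈ 2.680 bits/symbol.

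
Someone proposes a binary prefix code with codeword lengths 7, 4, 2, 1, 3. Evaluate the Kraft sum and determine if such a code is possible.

0.9453125; yes

With common denominator 2^7 = 128: Σ 2^(−ℓᵢ) = 1/128 + 8/128 + 32/128 + 64/128 + 16/128 = 121/128 = 0.9453125.
Kraft's inequality requires Σ ≤ 1; here Σ = 0.9453125 ≤ 1, so such a prefix code exists.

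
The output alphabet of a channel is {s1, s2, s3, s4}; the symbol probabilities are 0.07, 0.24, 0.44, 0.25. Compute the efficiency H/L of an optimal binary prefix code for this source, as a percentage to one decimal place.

95.4%

Entropy H = −Σ p log₂ p ≈ 1.7838 bits.
Huffman merges: 7/100+6/25→31/100; 1/4+31/100→14/25; 11/25+14/25→1. L = 187/100 ≈ 1.8700.
Efficiency = H/L = 1.7838/1.8700 = 95.4%.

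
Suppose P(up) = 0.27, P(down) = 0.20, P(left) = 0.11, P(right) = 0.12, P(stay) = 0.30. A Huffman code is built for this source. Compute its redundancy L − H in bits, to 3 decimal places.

Entropy H = −Σ p log₂ p ≈ 2.2129 bits.
Huffman merges: 11/100+3/25→23/100; 1/5+23/100→43/100; 27/100+3/10→57/100; 43/100+57/100→1. L = 223/100 ≈ 2.2300.
L − H = 2.2300 − 2.2129 = 0.017 bits.

0.017 bits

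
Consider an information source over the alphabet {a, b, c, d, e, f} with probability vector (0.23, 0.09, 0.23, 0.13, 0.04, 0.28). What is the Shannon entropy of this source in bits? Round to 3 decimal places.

H = −Σ pᵢ log₂ pᵢ.
−0.23·log₂(0.23) = 0.4877
−0.09·log₂(0.09) = 0.3127
−0.23·log₂(0.23) = 0.4877
−0.13·log₂(0.13) = 0.3826
−0.04·log₂(0.04) = 0.1858
−0.28·log₂(0.28) = 0.5142
Sum ≈ 2.3706 → 2.371 bits.

2.371 bits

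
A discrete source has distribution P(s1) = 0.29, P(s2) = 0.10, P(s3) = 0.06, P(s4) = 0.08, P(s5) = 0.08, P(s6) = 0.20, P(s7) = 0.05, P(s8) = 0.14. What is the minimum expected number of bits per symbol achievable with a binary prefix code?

2.78 bits/symbol

Repeatedly combine the two least-probable nodes; the expected code length is the sum of the merged weights.
merge 1/20 + 3/50 → 11/100
merge 2/25 + 2/25 → 4/25
merge 1/10 + 11/100 → 21/100
merge 7/50 + 4/25 → 3/10
merge 1/5 + 21/100 → 41/100
merge 29/100 + 3/10 → 59/100
merge 41/100 + 59/100 → 1
L = 11/100 + 4/25 + 21/100 + 3/10 + 41/100 + 59/100 + 1 = 139/50 = 2.78 bits/symbol.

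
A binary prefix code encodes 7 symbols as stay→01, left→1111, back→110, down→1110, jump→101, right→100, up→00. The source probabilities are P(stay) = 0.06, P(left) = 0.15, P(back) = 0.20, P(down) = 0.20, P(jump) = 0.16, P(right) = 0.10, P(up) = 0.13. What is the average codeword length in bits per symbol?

3.16 bits/symbol

L̄ = Σ pᵢ·ℓᵢ = 0.06·2 + 0.15·4 + 0.20·3 + 0.20·4 + 0.16·3 + 0.10·3 + 0.13·2 = 3.16 bits/symbol.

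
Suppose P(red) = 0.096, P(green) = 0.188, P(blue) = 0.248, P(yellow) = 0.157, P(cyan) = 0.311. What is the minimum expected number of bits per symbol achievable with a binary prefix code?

Repeatedly combine the two least-probable nodes; the expected code length is the sum of the merged weights.
merge 12/125 + 157/1000 → 253/1000
merge 47/250 + 31/125 → 109/250
merge 253/1000 + 311/1000 → 141/250
merge 109/250 + 141/250 → 1
L = 253/1000 + 109/250 + 141/250 + 1 = 2253/1000 = 2.253 bits/symbol.

2.253 bits/symbol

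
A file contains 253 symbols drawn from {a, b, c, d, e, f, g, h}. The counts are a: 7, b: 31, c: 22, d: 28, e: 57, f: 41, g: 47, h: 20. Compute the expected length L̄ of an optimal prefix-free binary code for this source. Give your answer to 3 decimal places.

Probabilities are the counts divided by 253.
Repeatedly combine the two least-probable nodes; the expected code length is the sum of the merged weights.
merge 7/253 + 20/253 → 27/253
merge 2/23 + 27/253 → 49/253
merge 28/253 + 31/253 → 59/253
merge 41/253 + 47/253 → 8/23
merge 49/253 + 57/253 → 106/253
merge 59/253 + 8/23 → 147/253
merge 106/253 + 147/253 → 1
L = 27/253 + 49/253 + 59/253 + 8/23 + 106/253 + 147/253 + 1 = 729/253 ≈ 2.881 bits/symbol.

2.881 bits/symbol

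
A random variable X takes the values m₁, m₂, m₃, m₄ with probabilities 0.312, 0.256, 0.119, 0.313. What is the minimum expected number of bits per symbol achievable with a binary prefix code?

Repeatedly combine the two least-probable nodes; the expected code length is the sum of the merged weights.
merge 119/1000 + 32/125 → 3/8
merge 39/125 + 313/1000 → 5/8
merge 3/8 + 5/8 → 1
L = 3/8 + 5/8 + 1 = 2 bits/symbol.

2 bits/symbol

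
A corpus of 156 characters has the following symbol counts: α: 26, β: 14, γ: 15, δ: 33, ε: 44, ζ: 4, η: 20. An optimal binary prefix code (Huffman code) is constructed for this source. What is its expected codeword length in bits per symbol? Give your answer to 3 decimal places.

2.622 bits/symbol

Probabilities are the counts divided by 156.
Repeatedly combine the two least-probable nodes; the expected code length is the sum of the merged weights.
merge 1/39 + 7/78 → 3/26
merge 5/52 + 3/26 → 11/52
merge 5/39 + 1/6 → 23/78
merge 11/52 + 11/52 → 11/26
merge 11/39 + 23/78 → 15/26
merge 11/26 + 15/26 → 1
L = 3/26 + 11/52 + 23/78 + 11/26 + 15/26 + 1 = 409/156 ≈ 2.622 bits/symbol.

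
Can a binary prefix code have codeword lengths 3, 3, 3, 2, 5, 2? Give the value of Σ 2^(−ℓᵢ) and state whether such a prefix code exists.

0.90625; yes

With common denominator 2^5 = 32: Σ 2^(−ℓᵢ) = 4/32 + 4/32 + 4/32 + 8/32 + 1/32 + 8/32 = 29/32 = 0.90625.
Kraft's inequality requires Σ ≤ 1; here Σ = 0.90625 ≤ 1, so such a prefix code exists.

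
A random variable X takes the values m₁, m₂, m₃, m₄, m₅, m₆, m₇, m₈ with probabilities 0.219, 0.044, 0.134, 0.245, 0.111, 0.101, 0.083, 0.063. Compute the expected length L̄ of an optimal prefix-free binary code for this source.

2.827 bits/symbol

Repeatedly combine the two least-probable nodes; the expected code length is the sum of the merged weights.
merge 11/250 + 63/1000 → 107/1000
merge 83/1000 + 101/1000 → 23/125
merge 107/1000 + 111/1000 → 109/500
merge 67/500 + 23/125 → 159/500
merge 109/500 + 219/1000 → 437/1000
merge 49/200 + 159/500 → 563/1000
merge 437/1000 + 563/1000 → 1
L = 107/1000 + 23/125 + 109/500 + 159/500 + 437/1000 + 563/1000 + 1 = 2827/1000 = 2.827 bits/symbol.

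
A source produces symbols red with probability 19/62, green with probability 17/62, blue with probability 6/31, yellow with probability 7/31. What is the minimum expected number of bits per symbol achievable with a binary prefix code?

2 bits/symbol

Repeatedly combine the two least-probable nodes; the expected code length is the sum of the merged weights.
merge 6/31 + 7/31 → 13/31
merge 17/62 + 19/62 → 18/31
merge 13/31 + 18/31 → 1
L = 13/31 + 18/31 + 1 = 2 bits/symbol.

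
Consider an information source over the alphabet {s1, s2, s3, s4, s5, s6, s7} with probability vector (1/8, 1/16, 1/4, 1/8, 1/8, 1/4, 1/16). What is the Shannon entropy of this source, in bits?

2.625 bits

Each probability is a power of 1/2, so log₂(1/p) is an integer.
H = Σ p·log₂(1/p) = 1/8·3 + 1/16·4 + 1/4·2 + 1/8·3 + 1/8·3 + 1/4·2 + 1/16·4 = 2.625 bits.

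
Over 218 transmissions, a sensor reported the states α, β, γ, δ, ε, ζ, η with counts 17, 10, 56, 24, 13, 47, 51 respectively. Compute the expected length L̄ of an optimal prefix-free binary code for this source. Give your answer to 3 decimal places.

2.583 bits/symbol

Probabilities are the counts divided by 218.
Repeatedly combine the two least-probable nodes; the expected code length is the sum of the merged weights.
merge 5/109 + 13/218 → 23/218
merge 17/218 + 23/218 → 20/109
merge 12/109 + 20/109 → 32/109
merge 47/218 + 51/218 → 49/109
merge 28/109 + 32/109 → 60/109
merge 49/109 + 60/109 → 1
L = 23/218 + 20/109 + 32/109 + 49/109 + 60/109 + 1 = 563/218 ≈ 2.583 bits/symbol.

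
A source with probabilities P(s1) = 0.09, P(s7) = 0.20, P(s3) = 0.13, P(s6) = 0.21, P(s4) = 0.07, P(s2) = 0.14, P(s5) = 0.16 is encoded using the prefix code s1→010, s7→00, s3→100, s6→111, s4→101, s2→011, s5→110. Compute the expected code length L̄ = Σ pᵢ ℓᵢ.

L̄ = Σ pᵢ·ℓᵢ = 0.09·3 + 0.20·2 + 0.13·3 + 0.21·3 + 0.07·3 + 0.14·3 + 0.16·3 = 2.8 bits/symbol.

2.8 bits/symbol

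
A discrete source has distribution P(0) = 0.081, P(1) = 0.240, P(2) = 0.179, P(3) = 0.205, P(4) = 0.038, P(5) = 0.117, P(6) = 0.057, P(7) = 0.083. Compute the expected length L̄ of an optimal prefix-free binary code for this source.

2.814 bits/symbol

Repeatedly combine the two least-probable nodes; the expected code length is the sum of the merged weights.
merge 19/500 + 57/1000 → 19/200
merge 81/1000 + 83/1000 → 41/250
merge 19/200 + 117/1000 → 53/250
merge 41/250 + 179/1000 → 343/1000
merge 41/200 + 53/250 → 417/1000
merge 6/25 + 343/1000 → 583/1000
merge 417/1000 + 583/1000 → 1
L = 19/200 + 41/250 + 53/250 + 343/1000 + 417/1000 + 583/1000 + 1 = 1407/500 = 2.814 bits/symbol.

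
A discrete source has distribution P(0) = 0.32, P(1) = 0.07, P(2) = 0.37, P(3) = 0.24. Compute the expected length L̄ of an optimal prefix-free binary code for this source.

1.94 bits/symbol

Repeatedly combine the two least-probable nodes; the expected code length is the sum of the merged weights.
merge 7/100 + 6/25 → 31/100
merge 31/100 + 8/25 → 63/100
merge 37/100 + 63/100 → 1
L = 31/100 + 63/100 + 1 = 97/50 = 1.94 bits/symbol.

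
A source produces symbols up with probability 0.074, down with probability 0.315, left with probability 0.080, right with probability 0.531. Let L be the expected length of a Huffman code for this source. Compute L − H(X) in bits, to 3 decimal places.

0.044 bits

Entropy H = −Σ p log₂ p ≈ 1.5794 bits.
Huffman merges: 37/500+2/25→77/500; 77/500+63/200→469/1000; 469/1000+531/1000→1. L = 1623/1000 ≈ 1.6230.
L − H = 1.6230 − 1.5794 = 0.044 bits.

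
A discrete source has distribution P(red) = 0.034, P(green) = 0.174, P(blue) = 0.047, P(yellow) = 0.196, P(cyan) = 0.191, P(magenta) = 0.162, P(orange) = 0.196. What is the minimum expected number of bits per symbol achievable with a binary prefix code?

Repeatedly combine the two least-probable nodes; the expected code length is the sum of the merged weights.
merge 17/500 + 47/1000 → 81/1000
merge 81/1000 + 81/500 → 243/1000
merge 87/500 + 191/1000 → 73/200
merge 49/250 + 49/250 → 49/125
merge 243/1000 + 73/200 → 76/125
merge 49/125 + 76/125 → 1
L = 81/1000 + 243/1000 + 73/200 + 49/125 + 76/125 + 1 = 2689/1000 = 2.689 bits/symbol.

2.689 bits/symbol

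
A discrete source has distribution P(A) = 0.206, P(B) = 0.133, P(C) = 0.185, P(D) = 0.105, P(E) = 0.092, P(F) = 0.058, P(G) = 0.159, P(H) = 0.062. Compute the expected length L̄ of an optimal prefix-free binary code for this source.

2.914 bits/symbol

Repeatedly combine the two least-probable nodes; the expected code length is the sum of the merged weights.
merge 29/500 + 31/500 → 3/25
merge 23/250 + 21/200 → 197/1000
merge 3/25 + 133/1000 → 253/1000
merge 159/1000 + 37/200 → 43/125
merge 197/1000 + 103/500 → 403/1000
merge 253/1000 + 43/125 → 597/1000
merge 403/1000 + 597/1000 → 1
L = 3/25 + 197/1000 + 253/1000 + 43/125 + 403/1000 + 597/1000 + 1 = 1457/500 = 2.914 bits/symbol.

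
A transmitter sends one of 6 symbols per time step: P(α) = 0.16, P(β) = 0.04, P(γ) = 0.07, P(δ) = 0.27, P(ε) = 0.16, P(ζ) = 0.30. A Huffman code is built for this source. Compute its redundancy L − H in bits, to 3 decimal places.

Entropy H = −Σ p log₂ p ≈ 2.3315 bits.
Huffman merges: 1/25+7/100→11/100; 11/100+4/25→27/100; 4/25+27/100→43/100; 27/100+3/10→57/100; 43/100+57/100→1. L = 119/50 ≈ 2.3800.
L − H = 2.3800 − 2.3315 = 0.049 bits.

0.049 bits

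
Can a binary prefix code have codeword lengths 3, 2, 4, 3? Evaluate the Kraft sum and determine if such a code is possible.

0.5625; yes

With common denominator 2^4 = 16: Σ 2^(−ℓᵢ) = 2/16 + 4/16 + 1/16 + 2/16 = 9/16 = 0.5625.
Kraft's inequality requires Σ ≤ 1; here Σ = 0.5625 ≤ 1, so such a prefix code exists.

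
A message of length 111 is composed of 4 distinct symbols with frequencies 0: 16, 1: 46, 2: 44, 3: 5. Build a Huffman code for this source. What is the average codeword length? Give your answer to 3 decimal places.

1.775 bits/symbol

Probabilities are the counts divided by 111.
Repeatedly combine the two least-probable nodes; the expected code length is the sum of the merged weights.
merge 5/111 + 16/111 → 7/37
merge 7/37 + 44/111 → 65/111
merge 46/111 + 65/111 → 1
L = 7/37 + 65/111 + 1 = 197/111 ≈ 1.775 bits/symbol.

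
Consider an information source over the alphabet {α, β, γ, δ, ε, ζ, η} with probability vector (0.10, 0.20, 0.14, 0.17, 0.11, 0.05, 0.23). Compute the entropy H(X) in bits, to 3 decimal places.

H = −Σ pᵢ log₂ pᵢ.
−0.10·log₂(0.10) = 0.3322
−0.20·log₂(0.20) = 0.4644
−0.14·log₂(0.14) = 0.3971
−0.17·log₂(0.17) = 0.4346
−0.11·log₂(0.11) = 0.3503
−0.05·log₂(0.05) = 0.2161
−0.23·log₂(0.23) = 0.4877
Sum ≈ 2.6823 → 2.682 bits.

2.682 bits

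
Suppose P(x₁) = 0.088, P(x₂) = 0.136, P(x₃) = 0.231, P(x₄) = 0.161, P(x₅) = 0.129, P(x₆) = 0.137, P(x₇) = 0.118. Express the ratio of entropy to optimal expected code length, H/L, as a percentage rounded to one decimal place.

99.3%

Entropy H = −Σ p log₂ p ≈ 2.7504 bits.
Huffman merges: 11/125+59/500→103/500; 129/1000+17/125→53/200; 137/1000+161/1000→149/500; 103/500+231/1000→437/1000; 53/200+149/500→563/1000; 437/1000+563/1000→1. L = 2769/1000 ≈ 2.7690.
Efficiency = H/L = 2.7504/2.7690 = 99.3%.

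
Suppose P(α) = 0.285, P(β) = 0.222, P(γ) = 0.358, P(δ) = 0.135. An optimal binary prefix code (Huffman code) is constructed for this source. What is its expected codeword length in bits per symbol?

Repeatedly combine the two least-probable nodes; the expected code length is the sum of the merged weights.
merge 27/200 + 111/500 → 357/1000
merge 57/200 + 357/1000 → 321/500
merge 179/500 + 321/500 → 1
L = 357/1000 + 321/500 + 1 = 1999/1000 = 1.999 bits/symbol.

1.999 bits/symbol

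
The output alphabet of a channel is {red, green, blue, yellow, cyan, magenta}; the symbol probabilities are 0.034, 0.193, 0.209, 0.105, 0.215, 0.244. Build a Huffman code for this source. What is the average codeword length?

Repeatedly combine the two least-probable nodes; the expected code length is the sum of the merged weights.
merge 17/500 + 21/200 → 139/1000
merge 139/1000 + 193/1000 → 83/250
merge 209/1000 + 43/200 → 53/125
merge 61/250 + 83/250 → 72/125
merge 53/125 + 72/125 → 1
L = 139/1000 + 83/250 + 53/125 + 72/125 + 1 = 2471/1000 = 2.471 bits/symbol.

2.471 bits/symbol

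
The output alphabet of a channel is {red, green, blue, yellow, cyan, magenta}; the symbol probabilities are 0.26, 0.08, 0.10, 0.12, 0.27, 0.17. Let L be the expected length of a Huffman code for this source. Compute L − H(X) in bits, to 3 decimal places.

0.029 bits

Entropy H = −Σ p log₂ p ≈ 2.4407 bits.
Huffman merges: 2/25+1/10→9/50; 3/25+17/100→29/100; 9/50+13/50→11/25; 27/100+29/100→14/25; 11/25+14/25→1. L = 247/100 ≈ 2.4700.
L − H = 2.4700 − 2.4407 = 0.029 bits.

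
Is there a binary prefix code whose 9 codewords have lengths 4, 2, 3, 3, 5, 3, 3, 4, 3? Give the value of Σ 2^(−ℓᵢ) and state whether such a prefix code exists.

1.03125; no

With common denominator 2^5 = 32: Σ 2^(−ℓᵢ) = 2/32 + 8/32 + 4/32 + 4/32 + 1/32 + 4/32 + 4/32 + 2/32 + 4/32 = 33/32 = 1.03125.
Kraft's inequality requires Σ ≤ 1; here Σ = 1.03125 > 1, so no such prefix code exists.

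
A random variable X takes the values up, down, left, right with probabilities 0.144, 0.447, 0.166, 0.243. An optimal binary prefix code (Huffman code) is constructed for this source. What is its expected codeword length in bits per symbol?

Repeatedly combine the two least-probable nodes; the expected code length is the sum of the merged weights.
merge 18/125 + 83/500 → 31/100
merge 243/1000 + 31/100 → 553/1000
merge 447/1000 + 553/1000 → 1
L = 31/100 + 553/1000 + 1 = 1863/1000 = 1.863 bits/symbol.

1.863 bits/symbol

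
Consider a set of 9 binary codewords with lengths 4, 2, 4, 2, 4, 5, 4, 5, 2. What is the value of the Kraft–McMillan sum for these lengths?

1.0625

With common denominator 2^5 = 32: Σ 2^(−ℓᵢ) = 2/32 + 8/32 + 2/32 + 8/32 + 2/32 + 1/32 + 2/32 + 1/32 + 8/32 = 34/32 = 1.0625.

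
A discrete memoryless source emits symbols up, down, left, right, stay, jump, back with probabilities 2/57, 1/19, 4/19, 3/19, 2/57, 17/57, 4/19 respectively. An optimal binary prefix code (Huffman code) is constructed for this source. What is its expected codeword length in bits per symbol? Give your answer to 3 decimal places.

Repeatedly combine the two least-probable nodes; the expected code length is the sum of the merged weights.
merge 2/57 + 2/57 → 4/57
merge 1/19 + 4/57 → 7/57
merge 7/57 + 3/19 → 16/57
merge 4/19 + 4/19 → 8/19
merge 16/57 + 17/57 → 11/19
merge 8/19 + 11/19 → 1
L = 4/57 + 7/57 + 16/57 + 8/19 + 11/19 + 1 = 47/19 ≈ 2.474 bits/symbol.

2.474 bits/symbol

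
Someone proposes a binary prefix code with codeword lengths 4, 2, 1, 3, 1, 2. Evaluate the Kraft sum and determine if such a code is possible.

With common denominator 2^4 = 16: Σ 2^(−ℓᵢ) = 1/16 + 4/16 + 8/16 + 2/16 + 8/16 + 4/16 = 27/16 = 1.6875.
Kraft's inequality requires Σ ≤ 1; here Σ = 1.6875 > 1, so no such prefix code exists.

1.6875; no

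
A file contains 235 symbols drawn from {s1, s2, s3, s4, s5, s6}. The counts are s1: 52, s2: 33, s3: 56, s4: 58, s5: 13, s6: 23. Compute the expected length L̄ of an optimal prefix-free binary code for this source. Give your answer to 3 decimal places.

Probabilities are the counts divided by 235.
Repeatedly combine the two least-probable nodes; the expected code length is the sum of the merged weights.
merge 13/235 + 23/235 → 36/235
merge 33/235 + 36/235 → 69/235
merge 52/235 + 56/235 → 108/235
merge 58/235 + 69/235 → 127/235
merge 108/235 + 127/235 → 1
L = 36/235 + 69/235 + 108/235 + 127/235 + 1 = 115/47 ≈ 2.447 bits/symbol.

2.447 bits/symbol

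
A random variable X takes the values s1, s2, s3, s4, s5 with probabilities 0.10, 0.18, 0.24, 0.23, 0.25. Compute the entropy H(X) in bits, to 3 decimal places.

H = −Σ pᵢ log₂ pᵢ.
−0.10·log₂(0.10) = 0.3322
−0.18·log₂(0.18) = 0.4453
−0.24·log₂(0.24) = 0.4941
−0.23·log₂(0.23) = 0.4877
−0.25·log₂(0.25) = 0.5000
Sum ≈ 2.2593 → 2.259 bits.

2.259 bits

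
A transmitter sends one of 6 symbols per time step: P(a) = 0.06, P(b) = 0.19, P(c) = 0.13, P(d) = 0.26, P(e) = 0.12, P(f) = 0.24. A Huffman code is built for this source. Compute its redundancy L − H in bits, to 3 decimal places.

0.042 bits

Entropy H = −Σ p log₂ p ≈ 2.4479 bits.
Huffman merges: 3/50+3/25→9/50; 13/100+9/50→31/100; 19/100+6/25→43/100; 13/50+31/100→57/100; 43/100+57/100→1. L = 249/100 ≈ 2.4900.
L − H = 2.4900 − 2.4479 = 0.042 bits.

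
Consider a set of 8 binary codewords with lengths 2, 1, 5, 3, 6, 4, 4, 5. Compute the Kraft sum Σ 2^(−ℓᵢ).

1.078125

With common denominator 2^6 = 64: Σ 2^(−ℓᵢ) = 16/64 + 32/64 + 2/64 + 8/64 + 1/64 + 4/64 + 4/64 + 2/64 = 69/64 = 1.078125.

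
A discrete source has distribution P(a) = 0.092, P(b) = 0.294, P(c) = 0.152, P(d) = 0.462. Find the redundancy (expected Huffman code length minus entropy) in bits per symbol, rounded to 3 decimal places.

0.018 bits

Entropy H = −Σ p log₂ p ≈ 1.7637 bits.
Huffman merges: 23/250+19/125→61/250; 61/250+147/500→269/500; 231/500+269/500→1. L = 891/500 ≈ 1.7820.
L − H = 1.7820 − 1.7637 = 0.018 bits.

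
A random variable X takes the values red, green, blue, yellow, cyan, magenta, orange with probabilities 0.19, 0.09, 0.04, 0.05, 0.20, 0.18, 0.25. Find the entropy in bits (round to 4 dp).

2.5794 bits

H = −Σ pᵢ log₂ pᵢ.
−0.19·log₂(0.19) = 0.4552
−0.09·log₂(0.09) = 0.3127
−0.04·log₂(0.04) = 0.1858
−0.05·log₂(0.05) = 0.2161
−0.20·log₂(0.20) = 0.4644
−0.18·log₂(0.18) = 0.4453
−0.25·log₂(0.25) = 0.5000
Sum ≈ 2.5794 → 2.5794 bits.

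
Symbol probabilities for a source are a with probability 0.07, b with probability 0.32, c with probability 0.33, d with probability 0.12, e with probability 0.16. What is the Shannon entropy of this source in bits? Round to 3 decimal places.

H = −Σ pᵢ log₂ pᵢ.
−0.07·log₂(0.07) = 0.2686
−0.32·log₂(0.32) = 0.5260
−0.33·log₂(0.33) = 0.5278
−0.12·log₂(0.12) = 0.3671
−0.16·log₂(0.16) = 0.4230
Sum ≈ 2.1125 → 2.112 bits.

2.112 bits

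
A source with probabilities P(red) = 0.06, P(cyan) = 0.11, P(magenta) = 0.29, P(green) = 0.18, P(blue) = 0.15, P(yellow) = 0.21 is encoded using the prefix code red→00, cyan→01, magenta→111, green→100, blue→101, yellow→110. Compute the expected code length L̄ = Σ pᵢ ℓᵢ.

L̄ = Σ pᵢ·ℓᵢ = 0.06·2 + 0.11·2 + 0.29·3 + 0.18·3 + 0.15·3 + 0.21·3 = 2.83 bits/symbol.

2.83 bits/symbol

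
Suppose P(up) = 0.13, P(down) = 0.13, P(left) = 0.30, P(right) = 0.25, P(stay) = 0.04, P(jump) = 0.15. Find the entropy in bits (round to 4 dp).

2.3827 bits

H = −Σ pᵢ log₂ pᵢ.
−0.13·log₂(0.13) = 0.3826
−0.13·log₂(0.13) = 0.3826
−0.30·log₂(0.30) = 0.5211
−0.25·log₂(0.25) = 0.5000
−0.04·log₂(0.04) = 0.1858
−0.15·log₂(0.15) = 0.4105
Sum ≈ 2.3827 → 2.3827 bits.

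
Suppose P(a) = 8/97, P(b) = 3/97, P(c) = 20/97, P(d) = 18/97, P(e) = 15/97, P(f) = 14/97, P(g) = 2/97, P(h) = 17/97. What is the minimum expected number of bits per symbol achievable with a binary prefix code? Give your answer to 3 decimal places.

2.794 bits/symbol

Repeatedly combine the two least-probable nodes; the expected code length is the sum of the merged weights.
merge 2/97 + 3/97 → 5/97
merge 5/97 + 8/97 → 13/97
merge 13/97 + 14/97 → 27/97
merge 15/97 + 17/97 → 32/97
merge 18/97 + 20/97 → 38/97
merge 27/97 + 32/97 → 59/97
merge 38/97 + 59/97 → 1
L = 5/97 + 13/97 + 27/97 + 32/97 + 38/97 + 59/97 + 1 = 271/97 ≈ 2.794 bits/symbol.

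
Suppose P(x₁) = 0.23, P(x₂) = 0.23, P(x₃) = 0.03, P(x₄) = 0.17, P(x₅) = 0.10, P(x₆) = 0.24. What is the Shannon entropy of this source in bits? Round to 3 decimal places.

H = −Σ pᵢ log₂ pᵢ.
−0.23·log₂(0.23) = 0.4877
−0.23·log₂(0.23) = 0.4877
−0.03·log₂(0.03) = 0.1518
−0.17·log₂(0.17) = 0.4346
−0.10·log₂(0.10) = 0.3322
−0.24·log₂(0.24) = 0.4941
Sum ≈ 2.3880 → 2.388 bits.

2.388 bits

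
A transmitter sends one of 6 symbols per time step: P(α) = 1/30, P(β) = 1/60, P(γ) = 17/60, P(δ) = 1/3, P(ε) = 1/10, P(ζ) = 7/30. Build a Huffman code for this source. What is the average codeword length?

2.2 bits/symbol

Repeatedly combine the two least-probable nodes; the expected code length is the sum of the merged weights.
merge 1/60 + 1/30 → 1/20
merge 1/20 + 1/10 → 3/20
merge 3/20 + 7/30 → 23/60
merge 17/60 + 1/3 → 37/60
merge 23/60 + 37/60 → 1
L = 1/20 + 3/20 + 23/60 + 37/60 + 1 = 11/5 = 2.2 bits/symbol.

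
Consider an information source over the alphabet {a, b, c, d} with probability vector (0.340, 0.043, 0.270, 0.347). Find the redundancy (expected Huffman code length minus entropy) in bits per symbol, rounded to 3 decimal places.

Entropy H = −Σ p log₂ p ≈ 1.7643 bits.
Huffman merges: 43/1000+27/100→313/1000; 313/1000+17/50→653/1000; 347/1000+653/1000→1. L = 983/500 ≈ 1.9660.
L − H = 1.9660 − 1.7643 = 0.202 bits.

0.202 bits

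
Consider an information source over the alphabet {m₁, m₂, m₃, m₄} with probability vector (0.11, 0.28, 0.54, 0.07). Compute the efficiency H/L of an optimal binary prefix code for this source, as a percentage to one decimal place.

Entropy H = −Σ p log₂ p ≈ 1.6131 bits.
Huffman merges: 7/100+11/100→9/50; 9/50+7/25→23/50; 23/50+27/50→1. L = 41/25 ≈ 1.6400.
Efficiency = H/L = 1.6131/1.6400 = 98.4%.

98.4%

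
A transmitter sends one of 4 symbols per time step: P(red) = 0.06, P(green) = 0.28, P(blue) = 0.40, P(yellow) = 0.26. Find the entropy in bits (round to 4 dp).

H = −Σ pᵢ log₂ pᵢ.
−0.06·log₂(0.06) = 0.2435
−0.28·log₂(0.28) = 0.5142
−0.40·log₂(0.40) = 0.5288
−0.26·log₂(0.26) = 0.5053
Sum ≈ 1.7918 → 1.7918 bits.

1.7918 bits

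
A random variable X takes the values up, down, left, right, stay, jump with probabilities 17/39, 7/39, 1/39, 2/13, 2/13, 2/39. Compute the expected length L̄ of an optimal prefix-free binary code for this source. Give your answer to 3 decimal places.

2.205 bits/symbol

Repeatedly combine the two least-probable nodes; the expected code length is the sum of the merged weights.
merge 1/39 + 2/39 → 1/13
merge 1/13 + 2/13 → 3/13
merge 2/13 + 7/39 → 1/3
merge 3/13 + 1/3 → 22/39
merge 17/39 + 22/39 → 1
L = 1/13 + 3/13 + 1/3 + 22/39 + 1 = 86/39 ≈ 2.205 bits/symbol.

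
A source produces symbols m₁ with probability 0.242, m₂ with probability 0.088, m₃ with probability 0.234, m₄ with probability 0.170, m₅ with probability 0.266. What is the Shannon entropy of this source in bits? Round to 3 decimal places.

2.237 bits

H = −Σ pᵢ log₂ pᵢ.
−0.242·log₂(0.242) = 0.4954
−0.088·log₂(0.088) = 0.3086
−0.234·log₂(0.234) = 0.4903
−0.170·log₂(0.170) = 0.4346
−0.266·log₂(0.266) = 0.5082
Sum ≈ 2.2370 → 2.237 bits.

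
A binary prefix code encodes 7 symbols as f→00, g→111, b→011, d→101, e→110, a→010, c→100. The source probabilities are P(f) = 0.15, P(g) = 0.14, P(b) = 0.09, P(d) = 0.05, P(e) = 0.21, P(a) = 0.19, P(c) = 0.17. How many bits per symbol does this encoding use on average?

2.85 bits/symbol

L̄ = Σ pᵢ·ℓᵢ = 0.15·2 + 0.14·3 + 0.09·3 + 0.05·3 + 0.21·3 + 0.19·3 + 0.17·3 = 2.85 bits/symbol.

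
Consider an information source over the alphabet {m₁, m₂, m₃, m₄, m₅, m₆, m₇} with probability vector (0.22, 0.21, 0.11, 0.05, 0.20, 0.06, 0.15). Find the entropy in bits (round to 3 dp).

2.638 bits

H = −Σ pᵢ log₂ pᵢ.
−0.22·log₂(0.22) = 0.4806
−0.21·log₂(0.21) = 0.4728
−0.11·log₂(0.11) = 0.3503
−0.05·log₂(0.05) = 0.2161
−0.20·log₂(0.20) = 0.4644
−0.06·log₂(0.06) = 0.2435
−0.15·log₂(0.15) = 0.4105
Sum ≈ 2.6382 → 2.638 bits.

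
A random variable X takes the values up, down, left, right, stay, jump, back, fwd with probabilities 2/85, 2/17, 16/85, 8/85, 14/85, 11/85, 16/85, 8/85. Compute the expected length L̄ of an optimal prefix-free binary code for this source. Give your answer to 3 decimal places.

2.929 bits/symbol

Repeatedly combine the two least-probable nodes; the expected code length is the sum of the merged weights.
merge 2/85 + 8/85 → 2/17
merge 8/85 + 2/17 → 18/85
merge 2/17 + 11/85 → 21/85
merge 14/85 + 16/85 → 6/17
merge 16/85 + 18/85 → 2/5
merge 21/85 + 6/17 → 3/5
merge 2/5 + 3/5 → 1
L = 2/17 + 18/85 + 21/85 + 6/17 + 2/5 + 3/5 + 1 = 249/85 ≈ 2.929 bits/symbol.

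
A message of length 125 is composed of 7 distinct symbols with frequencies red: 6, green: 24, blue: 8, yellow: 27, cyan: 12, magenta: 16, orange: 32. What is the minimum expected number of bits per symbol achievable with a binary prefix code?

2.64 bits/symbol

Probabilities are the counts divided by 125.
Repeatedly combine the two least-probable nodes; the expected code length is the sum of the merged weights.
merge 6/125 + 8/125 → 14/125
merge 12/125 + 14/125 → 26/125
merge 16/125 + 24/125 → 8/25
merge 26/125 + 27/125 → 53/125
merge 32/125 + 8/25 → 72/125
merge 53/125 + 72/125 → 1
L = 14/125 + 26/125 + 8/25 + 53/125 + 72/125 + 1 = 66/25 = 2.64 bits/symbol.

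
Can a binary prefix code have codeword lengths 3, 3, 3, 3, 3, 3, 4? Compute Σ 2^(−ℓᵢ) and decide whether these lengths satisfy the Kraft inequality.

With common denominator 2^4 = 16: Σ 2^(−ℓᵢ) = 2/16 + 2/16 + 2/16 + 2/16 + 2/16 + 2/16 + 1/16 = 13/16 = 0.8125.
Kraft's inequality requires Σ ≤ 1; here Σ = 0.8125 ≤ 1, so such a prefix code exists.

0.8125; yes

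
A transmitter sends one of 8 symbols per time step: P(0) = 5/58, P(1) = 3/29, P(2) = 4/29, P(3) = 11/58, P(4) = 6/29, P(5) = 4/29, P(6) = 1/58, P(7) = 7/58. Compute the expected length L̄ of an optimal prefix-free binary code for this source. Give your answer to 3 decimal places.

2.897 bits/symbol

Repeatedly combine the two least-probable nodes; the expected code length is the sum of the merged weights.
merge 1/58 + 5/58 → 3/29
merge 3/29 + 3/29 → 6/29
merge 7/58 + 4/29 → 15/58
merge 4/29 + 11/58 → 19/58
merge 6/29 + 6/29 → 12/29
merge 15/58 + 19/58 → 17/29
merge 12/29 + 17/29 → 1
L = 3/29 + 6/29 + 15/58 + 19/58 + 12/29 + 17/29 + 1 = 84/29 ≈ 2.897 bits/symbol.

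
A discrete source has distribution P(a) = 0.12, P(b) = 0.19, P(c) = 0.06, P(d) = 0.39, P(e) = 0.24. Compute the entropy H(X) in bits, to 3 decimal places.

2.090 bits

H = −Σ pᵢ log₂ pᵢ.
−0.12·log₂(0.12) = 0.3671
−0.19·log₂(0.19) = 0.4552
−0.06·log₂(0.06) = 0.2435
−0.39·log₂(0.39) = 0.5298
−0.24·log₂(0.24) = 0.4941
Sum ≈ 2.0898 → 2.090 bits.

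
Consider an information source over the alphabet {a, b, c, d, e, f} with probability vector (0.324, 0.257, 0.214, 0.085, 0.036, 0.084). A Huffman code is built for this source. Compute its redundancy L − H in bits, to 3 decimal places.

Entropy H = −Σ p log₂ p ≈ 2.2817 bits.
Huffman merges: 9/250+21/250→3/25; 17/200+3/25→41/200; 41/200+107/500→419/1000; 257/1000+81/250→581/1000; 419/1000+581/1000→1. L = 93/40 ≈ 2.3250.
L − H = 2.3250 − 2.2817 = 0.043 bits.

0.043 bits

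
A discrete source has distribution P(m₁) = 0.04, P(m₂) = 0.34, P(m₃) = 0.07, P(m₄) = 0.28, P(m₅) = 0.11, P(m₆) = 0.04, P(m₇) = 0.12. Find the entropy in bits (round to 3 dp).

H = −Σ pᵢ log₂ pᵢ.
−0.04·log₂(0.04) = 0.1858
−0.34·log₂(0.34) = 0.5292
−0.07·log₂(0.07) = 0.2686
−0.28·log₂(0.28) = 0.5142
−0.11·log₂(0.11) = 0.3503
−0.04·log₂(0.04) = 0.1858
−0.12·log₂(0.12) = 0.3671
Sum ≈ 2.4008 → 2.401 bits.

2.401 bits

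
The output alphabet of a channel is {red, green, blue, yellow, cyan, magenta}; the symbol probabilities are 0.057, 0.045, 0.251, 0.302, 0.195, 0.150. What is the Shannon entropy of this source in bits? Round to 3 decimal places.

H = −Σ pᵢ log₂ pᵢ.
−0.057·log₂(0.057) = 0.2356
−0.045·log₂(0.045) = 0.2013
−0.251·log₂(0.251) = 0.5006
−0.302·log₂(0.302) = 0.5217
−0.195·log₂(0.195) = 0.4599
−0.150·log₂(0.150) = 0.4105
Sum ≈ 2.3296 → 2.330 bits.

2.330 bits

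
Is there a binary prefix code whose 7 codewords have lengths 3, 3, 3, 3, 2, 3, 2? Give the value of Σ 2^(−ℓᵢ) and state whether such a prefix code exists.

With common denominator 2^3 = 8: Σ 2^(−ℓᵢ) = 1/8 + 1/8 + 1/8 + 1/8 + 2/8 + 1/8 + 2/8 = 9/8 = 1.125.
Kraft's inequality requires Σ ≤ 1; here Σ = 1.125 > 1, so no such prefix code exists.

1.125; no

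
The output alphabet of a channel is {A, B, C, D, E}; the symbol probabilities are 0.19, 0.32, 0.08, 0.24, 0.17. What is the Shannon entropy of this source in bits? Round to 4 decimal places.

2.2015 bits

H = −Σ pᵢ log₂ pᵢ.
−0.19·log₂(0.19) = 0.4552
−0.32·log₂(0.32) = 0.5260
−0.08·log₂(0.08) = 0.2915
−0.24·log₂(0.24) = 0.4941
−0.17·log₂(0.17) = 0.4346
Sum ≈ 2.2015 → 2.2015 bits.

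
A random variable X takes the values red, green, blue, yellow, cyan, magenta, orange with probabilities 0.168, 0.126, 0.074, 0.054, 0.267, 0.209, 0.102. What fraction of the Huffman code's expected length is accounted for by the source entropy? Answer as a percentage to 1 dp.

99.2%

Entropy H = −Σ p log₂ p ≈ 2.6308 bits.
Huffman merges: 27/500+37/500→16/125; 51/500+63/500→57/250; 16/125+21/125→37/125; 209/1000+57/250→437/1000; 267/1000+37/125→563/1000; 437/1000+563/1000→1. L = 663/250 ≈ 2.6520.
Efficiency = H/L = 2.6308/2.6520 = 99.2%.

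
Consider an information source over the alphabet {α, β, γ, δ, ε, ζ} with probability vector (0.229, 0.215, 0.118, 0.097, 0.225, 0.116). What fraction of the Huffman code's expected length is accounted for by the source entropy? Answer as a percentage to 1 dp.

98.2%

Entropy H = −Σ p log₂ p ≈ 2.4988 bits.
Huffman merges: 97/1000+29/250→213/1000; 59/500+213/1000→331/1000; 43/200+9/40→11/25; 229/1000+331/1000→14/25; 11/25+14/25→1. L = 318/125 ≈ 2.5440.
Efficiency = H/L = 2.4988/2.5440 = 98.2%.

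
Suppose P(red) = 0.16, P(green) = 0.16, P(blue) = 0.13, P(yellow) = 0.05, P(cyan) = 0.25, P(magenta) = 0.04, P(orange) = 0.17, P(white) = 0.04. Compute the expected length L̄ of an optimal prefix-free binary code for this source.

2.79 bits/symbol

Repeatedly combine the two least-probable nodes; the expected code length is the sum of the merged weights.
merge 1/25 + 1/25 → 2/25
merge 1/20 + 2/25 → 13/100
merge 13/100 + 13/100 → 13/50
merge 4/25 + 4/25 → 8/25
merge 17/100 + 1/4 → 21/50
merge 13/50 + 8/25 → 29/50
merge 21/50 + 29/50 → 1
L = 2/25 + 13/100 + 13/50 + 8/25 + 21/50 + 29/50 + 1 = 279/100 = 2.79 bits/symbol.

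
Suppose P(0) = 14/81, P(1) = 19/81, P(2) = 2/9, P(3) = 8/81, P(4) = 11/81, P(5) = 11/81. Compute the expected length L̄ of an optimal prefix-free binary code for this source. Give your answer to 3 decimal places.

2.543 bits/symbol

Repeatedly combine the two least-probable nodes; the expected code length is the sum of the merged weights.
merge 8/81 + 11/81 → 19/81
merge 11/81 + 14/81 → 25/81
merge 2/9 + 19/81 → 37/81
merge 19/81 + 25/81 → 44/81
merge 37/81 + 44/81 → 1
L = 19/81 + 25/81 + 37/81 + 44/81 + 1 = 206/81 ≈ 2.543 bits/symbol.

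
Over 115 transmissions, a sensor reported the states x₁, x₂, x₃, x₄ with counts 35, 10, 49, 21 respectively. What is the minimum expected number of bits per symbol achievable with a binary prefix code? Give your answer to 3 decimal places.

Probabilities are the counts divided by 115.
Repeatedly combine the two least-probable nodes; the expected code length is the sum of the merged weights.
merge 2/23 + 21/115 → 31/115
merge 31/115 + 7/23 → 66/115
merge 49/115 + 66/115 → 1
L = 31/115 + 66/115 + 1 = 212/115 ≈ 1.843 bits/symbol.

1.843 bits/symbol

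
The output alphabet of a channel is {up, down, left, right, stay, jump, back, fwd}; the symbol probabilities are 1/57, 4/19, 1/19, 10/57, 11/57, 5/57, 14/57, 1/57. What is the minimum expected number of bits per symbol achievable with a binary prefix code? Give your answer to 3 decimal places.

2.649 bits/symbol

Repeatedly combine the two least-probable nodes; the expected code length is the sum of the merged weights.
merge 1/57 + 1/57 → 2/57
merge 2/57 + 1/19 → 5/57
merge 5/57 + 5/57 → 10/57
merge 10/57 + 10/57 → 20/57
merge 11/57 + 4/19 → 23/57
merge 14/57 + 20/57 → 34/57
merge 23/57 + 34/57 → 1
L = 2/57 + 5/57 + 10/57 + 20/57 + 23/57 + 34/57 + 1 = 151/57 ≈ 2.649 bits/symbol.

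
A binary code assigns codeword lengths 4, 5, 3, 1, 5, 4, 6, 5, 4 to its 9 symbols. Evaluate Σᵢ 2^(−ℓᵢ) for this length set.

0.921875

With common denominator 2^6 = 64: Σ 2^(−ℓᵢ) = 4/64 + 2/64 + 8/64 + 32/64 + 2/64 + 4/64 + 1/64 + 2/64 + 4/64 = 59/64 = 0.921875.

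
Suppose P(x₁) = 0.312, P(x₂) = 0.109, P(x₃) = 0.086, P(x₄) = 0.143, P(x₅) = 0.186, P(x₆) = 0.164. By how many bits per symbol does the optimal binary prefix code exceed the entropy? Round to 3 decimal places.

0.044 bits

Entropy H = −Σ p log₂ p ≈ 2.4576 bits.
Huffman merges: 43/500+109/1000→39/200; 143/1000+41/250→307/1000; 93/500+39/200→381/1000; 307/1000+39/125→619/1000; 381/1000+619/1000→1. L = 1251/500 ≈ 2.5020.
L − H = 2.5020 − 2.4576 = 0.044 bits.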